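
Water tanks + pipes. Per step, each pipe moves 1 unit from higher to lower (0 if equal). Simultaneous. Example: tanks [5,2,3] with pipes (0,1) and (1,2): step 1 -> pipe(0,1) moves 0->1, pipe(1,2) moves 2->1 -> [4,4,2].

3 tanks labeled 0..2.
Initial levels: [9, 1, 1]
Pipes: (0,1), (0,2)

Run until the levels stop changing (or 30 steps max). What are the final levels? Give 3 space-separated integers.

Answer: 5 3 3

Derivation:
Step 1: flows [0->1,0->2] -> levels [7 2 2]
Step 2: flows [0->1,0->2] -> levels [5 3 3]
Step 3: flows [0->1,0->2] -> levels [3 4 4]
Step 4: flows [1->0,2->0] -> levels [5 3 3]
  -> period-2 cycle: step 4 state = step 2 state; never stabilizes
  -> state at step 30: (30-2) mod 2 = 0, same as step 2 -> [5 3 3]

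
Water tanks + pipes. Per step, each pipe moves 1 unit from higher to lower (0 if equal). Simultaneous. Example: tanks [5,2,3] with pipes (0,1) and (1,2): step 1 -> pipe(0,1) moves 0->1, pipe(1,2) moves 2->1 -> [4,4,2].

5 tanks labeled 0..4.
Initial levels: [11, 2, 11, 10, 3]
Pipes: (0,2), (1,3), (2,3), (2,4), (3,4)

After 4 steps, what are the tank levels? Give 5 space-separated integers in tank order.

Step 1: flows [0=2,3->1,2->3,2->4,3->4] -> levels [11 3 9 9 5]
Step 2: flows [0->2,3->1,2=3,2->4,3->4] -> levels [10 4 9 7 7]
Step 3: flows [0->2,3->1,2->3,2->4,3=4] -> levels [9 5 8 7 8]
Step 4: flows [0->2,3->1,2->3,2=4,4->3] -> levels [8 6 8 8 7]

Answer: 8 6 8 8 7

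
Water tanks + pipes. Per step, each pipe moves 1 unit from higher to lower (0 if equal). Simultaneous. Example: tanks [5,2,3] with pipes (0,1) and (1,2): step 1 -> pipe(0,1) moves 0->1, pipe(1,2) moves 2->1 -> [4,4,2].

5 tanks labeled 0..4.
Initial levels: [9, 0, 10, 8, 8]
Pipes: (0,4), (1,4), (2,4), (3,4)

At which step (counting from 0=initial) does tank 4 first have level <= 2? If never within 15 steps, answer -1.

Answer: -1

Derivation:
Step 1: flows [0->4,4->1,2->4,3=4] -> levels [8 1 9 8 9]
Step 2: flows [4->0,4->1,2=4,4->3] -> levels [9 2 9 9 6]
Step 3: flows [0->4,4->1,2->4,3->4] -> levels [8 3 8 8 8]
Step 4: flows [0=4,4->1,2=4,3=4] -> levels [8 4 8 8 7]
Step 5: flows [0->4,4->1,2->4,3->4] -> levels [7 5 7 7 9]
Step 6: flows [4->0,4->1,4->2,4->3] -> levels [8 6 8 8 5]
Step 7: flows [0->4,1->4,2->4,3->4] -> levels [7 5 7 7 9]
  -> period-2 cycle (repeats step 5); tank 4 never drops to <=2
Tank 4 never reaches <=2 within 15 steps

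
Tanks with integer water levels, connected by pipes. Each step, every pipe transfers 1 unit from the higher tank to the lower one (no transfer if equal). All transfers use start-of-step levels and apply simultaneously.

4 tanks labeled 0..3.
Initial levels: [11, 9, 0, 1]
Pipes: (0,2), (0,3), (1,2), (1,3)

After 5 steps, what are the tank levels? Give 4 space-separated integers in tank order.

Step 1: flows [0->2,0->3,1->2,1->3] -> levels [9 7 2 3]
Step 2: flows [0->2,0->3,1->2,1->3] -> levels [7 5 4 5]
Step 3: flows [0->2,0->3,1->2,1=3] -> levels [5 4 6 6]
Step 4: flows [2->0,3->0,2->1,3->1] -> levels [7 6 4 4]
Step 5: flows [0->2,0->3,1->2,1->3] -> levels [5 4 6 6]

Answer: 5 4 6 6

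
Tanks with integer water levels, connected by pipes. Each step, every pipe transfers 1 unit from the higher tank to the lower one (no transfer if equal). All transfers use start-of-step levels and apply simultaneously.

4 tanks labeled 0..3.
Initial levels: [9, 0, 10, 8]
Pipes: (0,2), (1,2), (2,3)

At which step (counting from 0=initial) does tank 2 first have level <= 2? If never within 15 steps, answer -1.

Step 1: flows [2->0,2->1,2->3] -> levels [10 1 7 9]
Step 2: flows [0->2,2->1,3->2] -> levels [9 2 8 8]
Step 3: flows [0->2,2->1,2=3] -> levels [8 3 8 8]
Step 4: flows [0=2,2->1,2=3] -> levels [8 4 7 8]
Step 5: flows [0->2,2->1,3->2] -> levels [7 5 8 7]
Step 6: flows [2->0,2->1,2->3] -> levels [8 6 5 8]
Step 7: flows [0->2,1->2,3->2] -> levels [7 5 8 7]
  -> period-2 cycle (repeats step 5); tank 2 never drops to <=2
Tank 2 never reaches <=2 within 15 steps

Answer: -1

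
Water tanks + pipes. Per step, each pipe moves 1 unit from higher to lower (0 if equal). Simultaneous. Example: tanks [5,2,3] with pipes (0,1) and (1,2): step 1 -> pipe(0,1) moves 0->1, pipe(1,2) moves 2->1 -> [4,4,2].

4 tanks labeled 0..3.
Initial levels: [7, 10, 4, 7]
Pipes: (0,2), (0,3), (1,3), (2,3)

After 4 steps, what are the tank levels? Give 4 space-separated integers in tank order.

Answer: 7 8 7 6

Derivation:
Step 1: flows [0->2,0=3,1->3,3->2] -> levels [6 9 6 7]
Step 2: flows [0=2,3->0,1->3,3->2] -> levels [7 8 7 6]
Step 3: flows [0=2,0->3,1->3,2->3] -> levels [6 7 6 9]
Step 4: flows [0=2,3->0,3->1,3->2] -> levels [7 8 7 6]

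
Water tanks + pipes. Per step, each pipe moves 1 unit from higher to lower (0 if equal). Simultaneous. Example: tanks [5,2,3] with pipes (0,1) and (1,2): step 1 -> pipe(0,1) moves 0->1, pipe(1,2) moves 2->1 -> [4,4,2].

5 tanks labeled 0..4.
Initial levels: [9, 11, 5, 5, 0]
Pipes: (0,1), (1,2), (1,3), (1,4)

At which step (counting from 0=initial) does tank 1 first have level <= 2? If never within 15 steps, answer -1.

Step 1: flows [1->0,1->2,1->3,1->4] -> levels [10 7 6 6 1]
Step 2: flows [0->1,1->2,1->3,1->4] -> levels [9 5 7 7 2]
Step 3: flows [0->1,2->1,3->1,1->4] -> levels [8 7 6 6 3]
Step 4: flows [0->1,1->2,1->3,1->4] -> levels [7 5 7 7 4]
Step 5: flows [0->1,2->1,3->1,1->4] -> levels [6 7 6 6 5]
Step 6: flows [1->0,1->2,1->3,1->4] -> levels [7 3 7 7 6]
Step 7: flows [0->1,2->1,3->1,4->1] -> levels [6 7 6 6 5]
  -> period-2 cycle (repeats step 5); tank 1 never drops to <=2
Tank 1 never reaches <=2 within 15 steps

Answer: -1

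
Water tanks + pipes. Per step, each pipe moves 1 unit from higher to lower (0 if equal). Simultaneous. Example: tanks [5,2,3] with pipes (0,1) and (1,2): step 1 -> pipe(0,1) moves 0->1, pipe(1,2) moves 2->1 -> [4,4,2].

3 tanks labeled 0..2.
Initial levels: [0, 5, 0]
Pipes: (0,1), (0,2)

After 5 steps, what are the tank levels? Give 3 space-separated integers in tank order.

Answer: 3 1 1

Derivation:
Step 1: flows [1->0,0=2] -> levels [1 4 0]
Step 2: flows [1->0,0->2] -> levels [1 3 1]
Step 3: flows [1->0,0=2] -> levels [2 2 1]
Step 4: flows [0=1,0->2] -> levels [1 2 2]
Step 5: flows [1->0,2->0] -> levels [3 1 1]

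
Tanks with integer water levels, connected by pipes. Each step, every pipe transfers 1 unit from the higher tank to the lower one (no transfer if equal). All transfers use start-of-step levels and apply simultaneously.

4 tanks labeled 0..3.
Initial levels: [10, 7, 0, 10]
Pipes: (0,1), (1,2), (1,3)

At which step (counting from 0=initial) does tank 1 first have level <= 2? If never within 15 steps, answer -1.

Answer: -1

Derivation:
Step 1: flows [0->1,1->2,3->1] -> levels [9 8 1 9]
Step 2: flows [0->1,1->2,3->1] -> levels [8 9 2 8]
Step 3: flows [1->0,1->2,1->3] -> levels [9 6 3 9]
Step 4: flows [0->1,1->2,3->1] -> levels [8 7 4 8]
Step 5: flows [0->1,1->2,3->1] -> levels [7 8 5 7]
Step 6: flows [1->0,1->2,1->3] -> levels [8 5 6 8]
Step 7: flows [0->1,2->1,3->1] -> levels [7 8 5 7]
  -> period-2 cycle (repeats step 5); tank 1 never drops to <=2
Tank 1 never reaches <=2 within 15 steps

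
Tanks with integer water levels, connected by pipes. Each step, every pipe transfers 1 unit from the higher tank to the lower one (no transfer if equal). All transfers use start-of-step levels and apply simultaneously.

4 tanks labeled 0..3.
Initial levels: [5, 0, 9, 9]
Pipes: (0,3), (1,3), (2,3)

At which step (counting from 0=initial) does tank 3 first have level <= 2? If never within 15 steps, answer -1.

Answer: -1

Derivation:
Step 1: flows [3->0,3->1,2=3] -> levels [6 1 9 7]
Step 2: flows [3->0,3->1,2->3] -> levels [7 2 8 6]
Step 3: flows [0->3,3->1,2->3] -> levels [6 3 7 7]
Step 4: flows [3->0,3->1,2=3] -> levels [7 4 7 5]
Step 5: flows [0->3,3->1,2->3] -> levels [6 5 6 6]
Step 6: flows [0=3,3->1,2=3] -> levels [6 6 6 5]
Step 7: flows [0->3,1->3,2->3] -> levels [5 5 5 8]
Step 8: flows [3->0,3->1,3->2] -> levels [6 6 6 5]
  -> period-2 cycle (repeats step 6); tank 3 never drops to <=2
Tank 3 never reaches <=2 within 15 steps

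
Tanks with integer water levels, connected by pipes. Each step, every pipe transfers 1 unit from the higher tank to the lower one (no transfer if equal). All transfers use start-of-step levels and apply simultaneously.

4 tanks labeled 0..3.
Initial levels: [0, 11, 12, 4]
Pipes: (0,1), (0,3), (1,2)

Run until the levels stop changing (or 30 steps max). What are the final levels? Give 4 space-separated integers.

Answer: 6 8 6 7

Derivation:
Step 1: flows [1->0,3->0,2->1] -> levels [2 11 11 3]
Step 2: flows [1->0,3->0,1=2] -> levels [4 10 11 2]
Step 3: flows [1->0,0->3,2->1] -> levels [4 10 10 3]
Step 4: flows [1->0,0->3,1=2] -> levels [4 9 10 4]
Step 5: flows [1->0,0=3,2->1] -> levels [5 9 9 4]
Step 6: flows [1->0,0->3,1=2] -> levels [5 8 9 5]
Step 7: flows [1->0,0=3,2->1] -> levels [6 8 8 5]
Step 8: flows [1->0,0->3,1=2] -> levels [6 7 8 6]
Step 9: flows [1->0,0=3,2->1] -> levels [7 7 7 6]
Step 10: flows [0=1,0->3,1=2] -> levels [6 7 7 7]
Step 11: flows [1->0,3->0,1=2] -> levels [8 6 7 6]
Step 12: flows [0->1,0->3,2->1] -> levels [6 8 6 7]
Step 13: flows [1->0,3->0,1->2] -> levels [8 6 7 6]
  -> period-2 cycle: step 13 state = step 11 state; never stabilizes
  -> state at step 30: (30-11) mod 2 = 1, same as step 12 -> [6 8 6 7]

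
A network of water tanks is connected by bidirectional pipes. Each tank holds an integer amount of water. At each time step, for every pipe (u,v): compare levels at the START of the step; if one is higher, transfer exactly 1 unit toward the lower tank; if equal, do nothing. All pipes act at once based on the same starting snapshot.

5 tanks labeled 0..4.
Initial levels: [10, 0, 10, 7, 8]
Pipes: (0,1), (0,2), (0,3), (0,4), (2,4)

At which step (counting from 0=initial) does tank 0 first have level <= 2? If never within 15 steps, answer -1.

Step 1: flows [0->1,0=2,0->3,0->4,2->4] -> levels [7 1 9 8 10]
Step 2: flows [0->1,2->0,3->0,4->0,4->2] -> levels [9 2 9 7 8]
Step 3: flows [0->1,0=2,0->3,0->4,2->4] -> levels [6 3 8 8 10]
Step 4: flows [0->1,2->0,3->0,4->0,4->2] -> levels [8 4 8 7 8]
Step 5: flows [0->1,0=2,0->3,0=4,2=4] -> levels [6 5 8 8 8]
Step 6: flows [0->1,2->0,3->0,4->0,2=4] -> levels [8 6 7 7 7]
Step 7: flows [0->1,0->2,0->3,0->4,2=4] -> levels [4 7 8 8 8]
Step 8: flows [1->0,2->0,3->0,4->0,2=4] -> levels [8 6 7 7 7]
  -> period-2 cycle (repeats step 6); tank 0 never drops to <=2
Tank 0 never reaches <=2 within 15 steps

Answer: -1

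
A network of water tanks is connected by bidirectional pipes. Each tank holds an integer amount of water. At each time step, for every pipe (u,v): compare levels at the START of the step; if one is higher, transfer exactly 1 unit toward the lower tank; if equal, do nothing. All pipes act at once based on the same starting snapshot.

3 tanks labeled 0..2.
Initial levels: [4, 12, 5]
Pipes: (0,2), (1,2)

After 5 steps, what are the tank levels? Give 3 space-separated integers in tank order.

Step 1: flows [2->0,1->2] -> levels [5 11 5]
Step 2: flows [0=2,1->2] -> levels [5 10 6]
Step 3: flows [2->0,1->2] -> levels [6 9 6]
Step 4: flows [0=2,1->2] -> levels [6 8 7]
Step 5: flows [2->0,1->2] -> levels [7 7 7]

Answer: 7 7 7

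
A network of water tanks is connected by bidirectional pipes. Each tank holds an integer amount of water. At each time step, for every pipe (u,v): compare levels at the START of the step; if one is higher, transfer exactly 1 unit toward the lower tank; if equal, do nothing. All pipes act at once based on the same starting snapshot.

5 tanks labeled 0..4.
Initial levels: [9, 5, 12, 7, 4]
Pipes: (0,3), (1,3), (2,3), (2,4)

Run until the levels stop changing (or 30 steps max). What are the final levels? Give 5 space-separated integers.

Answer: 7 7 6 9 8

Derivation:
Step 1: flows [0->3,3->1,2->3,2->4] -> levels [8 6 10 8 5]
Step 2: flows [0=3,3->1,2->3,2->4] -> levels [8 7 8 8 6]
Step 3: flows [0=3,3->1,2=3,2->4] -> levels [8 8 7 7 7]
Step 4: flows [0->3,1->3,2=3,2=4] -> levels [7 7 7 9 7]
Step 5: flows [3->0,3->1,3->2,2=4] -> levels [8 8 8 6 7]
Step 6: flows [0->3,1->3,2->3,2->4] -> levels [7 7 6 9 8]
Step 7: flows [3->0,3->1,3->2,4->2] -> levels [8 8 8 6 7]
  -> period-2 cycle: step 7 state = step 5 state; never stabilizes
  -> state at step 30: (30-5) mod 2 = 1, same as step 6 -> [7 7 6 9 8]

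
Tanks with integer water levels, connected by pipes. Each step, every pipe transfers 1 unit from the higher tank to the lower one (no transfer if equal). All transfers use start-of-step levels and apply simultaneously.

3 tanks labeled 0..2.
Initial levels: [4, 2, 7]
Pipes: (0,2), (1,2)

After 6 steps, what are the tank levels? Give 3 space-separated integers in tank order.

Step 1: flows [2->0,2->1] -> levels [5 3 5]
Step 2: flows [0=2,2->1] -> levels [5 4 4]
Step 3: flows [0->2,1=2] -> levels [4 4 5]
Step 4: flows [2->0,2->1] -> levels [5 5 3]
Step 5: flows [0->2,1->2] -> levels [4 4 5]
  -> period-2 cycle: step 5 state = step 3 state
  -> state at step 6: (6-3) mod 2 = 1, same as step 4 -> [5 5 3]

Answer: 5 5 3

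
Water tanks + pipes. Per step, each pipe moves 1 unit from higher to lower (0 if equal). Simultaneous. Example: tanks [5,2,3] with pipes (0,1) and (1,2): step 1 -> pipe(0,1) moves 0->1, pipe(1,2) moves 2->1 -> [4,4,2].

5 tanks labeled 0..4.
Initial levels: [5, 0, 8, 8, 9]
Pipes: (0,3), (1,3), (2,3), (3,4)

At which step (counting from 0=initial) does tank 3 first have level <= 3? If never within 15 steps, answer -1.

Answer: -1

Derivation:
Step 1: flows [3->0,3->1,2=3,4->3] -> levels [6 1 8 7 8]
Step 2: flows [3->0,3->1,2->3,4->3] -> levels [7 2 7 7 7]
Step 3: flows [0=3,3->1,2=3,3=4] -> levels [7 3 7 6 7]
Step 4: flows [0->3,3->1,2->3,4->3] -> levels [6 4 6 8 6]
Step 5: flows [3->0,3->1,3->2,3->4] -> levels [7 5 7 4 7]
Step 6: flows [0->3,1->3,2->3,4->3] -> levels [6 4 6 8 6]
  -> period-2 cycle (repeats step 4); tank 3 never drops to <=3
Tank 3 never reaches <=3 within 15 steps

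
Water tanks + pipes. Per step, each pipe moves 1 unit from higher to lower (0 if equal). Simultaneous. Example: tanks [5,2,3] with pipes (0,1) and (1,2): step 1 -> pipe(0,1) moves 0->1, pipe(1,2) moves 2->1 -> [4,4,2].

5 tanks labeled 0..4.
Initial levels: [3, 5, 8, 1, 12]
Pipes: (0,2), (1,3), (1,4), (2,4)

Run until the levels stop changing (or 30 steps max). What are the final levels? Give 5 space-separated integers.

Step 1: flows [2->0,1->3,4->1,4->2] -> levels [4 5 8 2 10]
Step 2: flows [2->0,1->3,4->1,4->2] -> levels [5 5 8 3 8]
Step 3: flows [2->0,1->3,4->1,2=4] -> levels [6 5 7 4 7]
Step 4: flows [2->0,1->3,4->1,2=4] -> levels [7 5 6 5 6]
Step 5: flows [0->2,1=3,4->1,2=4] -> levels [6 6 7 5 5]
Step 6: flows [2->0,1->3,1->4,2->4] -> levels [7 4 5 6 7]
Step 7: flows [0->2,3->1,4->1,4->2] -> levels [6 6 7 5 5]
  -> period-2 cycle: step 7 state = step 5 state; never stabilizes
  -> state at step 30: (30-5) mod 2 = 1, same as step 6 -> [7 4 5 6 7]

Answer: 7 4 5 6 7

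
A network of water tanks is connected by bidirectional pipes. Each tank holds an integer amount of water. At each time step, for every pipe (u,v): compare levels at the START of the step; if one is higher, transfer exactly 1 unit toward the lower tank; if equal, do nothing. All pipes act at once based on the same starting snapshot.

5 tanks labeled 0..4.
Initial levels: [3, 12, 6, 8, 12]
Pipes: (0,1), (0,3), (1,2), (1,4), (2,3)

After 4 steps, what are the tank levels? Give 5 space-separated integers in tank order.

Answer: 9 8 8 7 9

Derivation:
Step 1: flows [1->0,3->0,1->2,1=4,3->2] -> levels [5 10 8 6 12]
Step 2: flows [1->0,3->0,1->2,4->1,2->3] -> levels [7 9 8 6 11]
Step 3: flows [1->0,0->3,1->2,4->1,2->3] -> levels [7 8 8 8 10]
Step 4: flows [1->0,3->0,1=2,4->1,2=3] -> levels [9 8 8 7 9]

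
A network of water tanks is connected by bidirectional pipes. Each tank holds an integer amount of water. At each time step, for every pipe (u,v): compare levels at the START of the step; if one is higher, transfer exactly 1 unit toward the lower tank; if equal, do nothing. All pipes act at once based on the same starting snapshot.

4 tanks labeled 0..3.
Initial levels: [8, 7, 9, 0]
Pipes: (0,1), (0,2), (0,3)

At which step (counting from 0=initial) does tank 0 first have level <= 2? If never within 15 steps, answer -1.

Answer: -1

Derivation:
Step 1: flows [0->1,2->0,0->3] -> levels [7 8 8 1]
Step 2: flows [1->0,2->0,0->3] -> levels [8 7 7 2]
Step 3: flows [0->1,0->2,0->3] -> levels [5 8 8 3]
Step 4: flows [1->0,2->0,0->3] -> levels [6 7 7 4]
Step 5: flows [1->0,2->0,0->3] -> levels [7 6 6 5]
Step 6: flows [0->1,0->2,0->3] -> levels [4 7 7 6]
Step 7: flows [1->0,2->0,3->0] -> levels [7 6 6 5]
  -> period-2 cycle (repeats step 5); tank 0 never drops to <=2
Tank 0 never reaches <=2 within 15 steps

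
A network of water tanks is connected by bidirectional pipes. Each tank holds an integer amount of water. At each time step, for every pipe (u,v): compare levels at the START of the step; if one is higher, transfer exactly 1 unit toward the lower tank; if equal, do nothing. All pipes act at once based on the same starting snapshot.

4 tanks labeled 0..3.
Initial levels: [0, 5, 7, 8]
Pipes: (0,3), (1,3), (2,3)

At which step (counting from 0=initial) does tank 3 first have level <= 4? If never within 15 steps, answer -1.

Step 1: flows [3->0,3->1,3->2] -> levels [1 6 8 5]
Step 2: flows [3->0,1->3,2->3] -> levels [2 5 7 6]
Step 3: flows [3->0,3->1,2->3] -> levels [3 6 6 5]
Step 4: flows [3->0,1->3,2->3] -> levels [4 5 5 6]
Step 5: flows [3->0,3->1,3->2] -> levels [5 6 6 3]
Tank 3 first reaches <=4 at step 5

Answer: 5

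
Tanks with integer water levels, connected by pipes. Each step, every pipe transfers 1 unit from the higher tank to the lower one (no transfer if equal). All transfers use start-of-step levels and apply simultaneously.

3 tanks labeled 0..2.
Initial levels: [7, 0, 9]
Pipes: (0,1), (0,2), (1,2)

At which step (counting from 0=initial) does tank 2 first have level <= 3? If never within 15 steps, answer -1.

Answer: -1

Derivation:
Step 1: flows [0->1,2->0,2->1] -> levels [7 2 7]
Step 2: flows [0->1,0=2,2->1] -> levels [6 4 6]
Step 3: flows [0->1,0=2,2->1] -> levels [5 6 5]
Step 4: flows [1->0,0=2,1->2] -> levels [6 4 6]
  -> period-2 cycle (repeats step 2); tank 2 never drops to <=3
Tank 2 never reaches <=3 within 15 steps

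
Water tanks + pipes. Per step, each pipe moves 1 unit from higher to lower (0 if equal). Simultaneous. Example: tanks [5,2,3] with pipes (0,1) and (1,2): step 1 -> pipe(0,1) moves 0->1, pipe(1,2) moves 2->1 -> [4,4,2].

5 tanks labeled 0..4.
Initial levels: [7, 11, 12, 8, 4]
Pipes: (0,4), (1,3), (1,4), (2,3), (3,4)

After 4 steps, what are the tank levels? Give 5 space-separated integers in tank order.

Step 1: flows [0->4,1->3,1->4,2->3,3->4] -> levels [6 9 11 9 7]
Step 2: flows [4->0,1=3,1->4,2->3,3->4] -> levels [7 8 10 9 8]
Step 3: flows [4->0,3->1,1=4,2->3,3->4] -> levels [8 9 9 8 8]
Step 4: flows [0=4,1->3,1->4,2->3,3=4] -> levels [8 7 8 10 9]

Answer: 8 7 8 10 9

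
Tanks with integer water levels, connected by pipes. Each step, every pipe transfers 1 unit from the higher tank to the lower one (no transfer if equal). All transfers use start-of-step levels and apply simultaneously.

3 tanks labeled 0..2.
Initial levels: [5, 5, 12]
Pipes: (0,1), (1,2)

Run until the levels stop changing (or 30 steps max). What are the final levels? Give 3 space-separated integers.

Step 1: flows [0=1,2->1] -> levels [5 6 11]
Step 2: flows [1->0,2->1] -> levels [6 6 10]
Step 3: flows [0=1,2->1] -> levels [6 7 9]
Step 4: flows [1->0,2->1] -> levels [7 7 8]
Step 5: flows [0=1,2->1] -> levels [7 8 7]
Step 6: flows [1->0,1->2] -> levels [8 6 8]
Step 7: flows [0->1,2->1] -> levels [7 8 7]
  -> period-2 cycle: step 7 state = step 5 state; never stabilizes
  -> state at step 30: (30-5) mod 2 = 1, same as step 6 -> [8 6 8]

Answer: 8 6 8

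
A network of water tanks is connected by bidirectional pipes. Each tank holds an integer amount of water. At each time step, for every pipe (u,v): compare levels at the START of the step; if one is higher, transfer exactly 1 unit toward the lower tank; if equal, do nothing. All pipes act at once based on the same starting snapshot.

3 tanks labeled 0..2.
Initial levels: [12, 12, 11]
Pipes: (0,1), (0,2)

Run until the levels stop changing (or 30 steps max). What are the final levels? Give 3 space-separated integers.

Step 1: flows [0=1,0->2] -> levels [11 12 12]
Step 2: flows [1->0,2->0] -> levels [13 11 11]
Step 3: flows [0->1,0->2] -> levels [11 12 12]
  -> period-2 cycle: step 3 state = step 1 state; never stabilizes
  -> state at step 30: (30-1) mod 2 = 1, same as step 2 -> [13 11 11]

Answer: 13 11 11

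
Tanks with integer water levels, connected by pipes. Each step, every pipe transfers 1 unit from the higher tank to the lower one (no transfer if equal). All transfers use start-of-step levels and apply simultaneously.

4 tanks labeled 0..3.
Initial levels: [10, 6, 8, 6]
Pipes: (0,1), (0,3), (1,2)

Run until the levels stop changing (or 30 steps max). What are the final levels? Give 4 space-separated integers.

Step 1: flows [0->1,0->3,2->1] -> levels [8 8 7 7]
Step 2: flows [0=1,0->3,1->2] -> levels [7 7 8 8]
Step 3: flows [0=1,3->0,2->1] -> levels [8 8 7 7]
  -> period-2 cycle: step 3 state = step 1 state; never stabilizes
  -> state at step 30: (30-1) mod 2 = 1, same as step 2 -> [7 7 8 8]

Answer: 7 7 8 8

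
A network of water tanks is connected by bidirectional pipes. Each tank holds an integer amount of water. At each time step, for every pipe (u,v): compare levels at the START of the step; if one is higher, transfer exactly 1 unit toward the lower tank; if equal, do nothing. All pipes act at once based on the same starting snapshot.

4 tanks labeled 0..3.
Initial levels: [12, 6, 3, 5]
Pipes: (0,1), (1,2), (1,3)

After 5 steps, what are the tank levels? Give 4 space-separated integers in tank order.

Answer: 8 6 6 6

Derivation:
Step 1: flows [0->1,1->2,1->3] -> levels [11 5 4 6]
Step 2: flows [0->1,1->2,3->1] -> levels [10 6 5 5]
Step 3: flows [0->1,1->2,1->3] -> levels [9 5 6 6]
Step 4: flows [0->1,2->1,3->1] -> levels [8 8 5 5]
Step 5: flows [0=1,1->2,1->3] -> levels [8 6 6 6]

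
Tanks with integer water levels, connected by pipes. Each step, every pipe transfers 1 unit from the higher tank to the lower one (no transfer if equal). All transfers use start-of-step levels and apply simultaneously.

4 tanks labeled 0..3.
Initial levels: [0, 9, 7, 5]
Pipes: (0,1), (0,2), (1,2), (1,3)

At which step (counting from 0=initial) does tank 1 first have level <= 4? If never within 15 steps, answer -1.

Step 1: flows [1->0,2->0,1->2,1->3] -> levels [2 6 7 6]
Step 2: flows [1->0,2->0,2->1,1=3] -> levels [4 6 5 6]
Step 3: flows [1->0,2->0,1->2,1=3] -> levels [6 4 5 6]
Tank 1 first reaches <=4 at step 3

Answer: 3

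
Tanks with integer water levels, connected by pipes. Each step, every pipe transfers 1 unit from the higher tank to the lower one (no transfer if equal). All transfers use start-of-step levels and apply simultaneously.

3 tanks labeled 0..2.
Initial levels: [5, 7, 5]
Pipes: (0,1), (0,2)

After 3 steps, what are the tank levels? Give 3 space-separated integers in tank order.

Answer: 7 5 5

Derivation:
Step 1: flows [1->0,0=2] -> levels [6 6 5]
Step 2: flows [0=1,0->2] -> levels [5 6 6]
Step 3: flows [1->0,2->0] -> levels [7 5 5]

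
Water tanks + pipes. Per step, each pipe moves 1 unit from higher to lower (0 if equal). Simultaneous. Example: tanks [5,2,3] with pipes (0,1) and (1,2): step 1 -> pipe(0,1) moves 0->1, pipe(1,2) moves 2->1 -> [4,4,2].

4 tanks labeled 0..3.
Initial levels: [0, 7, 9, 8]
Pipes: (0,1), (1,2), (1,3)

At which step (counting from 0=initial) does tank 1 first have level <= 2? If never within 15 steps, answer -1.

Answer: -1

Derivation:
Step 1: flows [1->0,2->1,3->1] -> levels [1 8 8 7]
Step 2: flows [1->0,1=2,1->3] -> levels [2 6 8 8]
Step 3: flows [1->0,2->1,3->1] -> levels [3 7 7 7]
Step 4: flows [1->0,1=2,1=3] -> levels [4 6 7 7]
Step 5: flows [1->0,2->1,3->1] -> levels [5 7 6 6]
Step 6: flows [1->0,1->2,1->3] -> levels [6 4 7 7]
Step 7: flows [0->1,2->1,3->1] -> levels [5 7 6 6]
  -> period-2 cycle (repeats step 5); tank 1 never drops to <=2
Tank 1 never reaches <=2 within 15 steps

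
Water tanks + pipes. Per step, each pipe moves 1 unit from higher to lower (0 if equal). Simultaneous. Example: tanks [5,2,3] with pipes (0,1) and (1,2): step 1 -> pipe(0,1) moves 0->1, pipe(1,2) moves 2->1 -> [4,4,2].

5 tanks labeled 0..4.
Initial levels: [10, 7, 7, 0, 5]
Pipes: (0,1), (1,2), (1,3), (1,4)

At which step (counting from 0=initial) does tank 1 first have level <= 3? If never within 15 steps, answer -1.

Answer: 5

Derivation:
Step 1: flows [0->1,1=2,1->3,1->4] -> levels [9 6 7 1 6]
Step 2: flows [0->1,2->1,1->3,1=4] -> levels [8 7 6 2 6]
Step 3: flows [0->1,1->2,1->3,1->4] -> levels [7 5 7 3 7]
Step 4: flows [0->1,2->1,1->3,4->1] -> levels [6 7 6 4 6]
Step 5: flows [1->0,1->2,1->3,1->4] -> levels [7 3 7 5 7]
Tank 1 first reaches <=3 at step 5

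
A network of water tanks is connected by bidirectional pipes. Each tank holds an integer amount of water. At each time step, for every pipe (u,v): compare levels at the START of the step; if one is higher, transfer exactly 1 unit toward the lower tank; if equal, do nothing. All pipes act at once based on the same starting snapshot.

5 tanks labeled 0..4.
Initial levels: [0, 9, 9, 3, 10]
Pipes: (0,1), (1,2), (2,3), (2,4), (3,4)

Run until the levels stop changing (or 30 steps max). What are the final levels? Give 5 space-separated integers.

Step 1: flows [1->0,1=2,2->3,4->2,4->3] -> levels [1 8 9 5 8]
Step 2: flows [1->0,2->1,2->3,2->4,4->3] -> levels [2 8 6 7 8]
Step 3: flows [1->0,1->2,3->2,4->2,4->3] -> levels [3 6 9 7 6]
Step 4: flows [1->0,2->1,2->3,2->4,3->4] -> levels [4 6 6 7 8]
Step 5: flows [1->0,1=2,3->2,4->2,4->3] -> levels [5 5 8 7 6]
Step 6: flows [0=1,2->1,2->3,2->4,3->4] -> levels [5 6 5 7 8]
Step 7: flows [1->0,1->2,3->2,4->2,4->3] -> levels [6 4 8 7 6]
Step 8: flows [0->1,2->1,2->3,2->4,3->4] -> levels [5 6 5 7 8]
  -> period-2 cycle: step 8 state = step 6 state; never stabilizes
  -> state at step 30: (30-6) mod 2 = 0, same as step 6 -> [5 6 5 7 8]

Answer: 5 6 5 7 8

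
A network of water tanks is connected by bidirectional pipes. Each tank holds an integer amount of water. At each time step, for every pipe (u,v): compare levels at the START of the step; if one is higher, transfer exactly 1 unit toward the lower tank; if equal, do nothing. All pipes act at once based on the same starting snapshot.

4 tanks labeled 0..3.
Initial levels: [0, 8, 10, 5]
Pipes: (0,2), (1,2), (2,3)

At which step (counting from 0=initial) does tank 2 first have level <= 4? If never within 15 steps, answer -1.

Step 1: flows [2->0,2->1,2->3] -> levels [1 9 7 6]
Step 2: flows [2->0,1->2,2->3] -> levels [2 8 6 7]
Step 3: flows [2->0,1->2,3->2] -> levels [3 7 7 6]
Step 4: flows [2->0,1=2,2->3] -> levels [4 7 5 7]
Step 5: flows [2->0,1->2,3->2] -> levels [5 6 6 6]
Step 6: flows [2->0,1=2,2=3] -> levels [6 6 5 6]
Step 7: flows [0->2,1->2,3->2] -> levels [5 5 8 5]
Step 8: flows [2->0,2->1,2->3] -> levels [6 6 5 6]
  -> period-2 cycle (repeats step 6); tank 2 never drops to <=4
Tank 2 never reaches <=4 within 15 steps

Answer: -1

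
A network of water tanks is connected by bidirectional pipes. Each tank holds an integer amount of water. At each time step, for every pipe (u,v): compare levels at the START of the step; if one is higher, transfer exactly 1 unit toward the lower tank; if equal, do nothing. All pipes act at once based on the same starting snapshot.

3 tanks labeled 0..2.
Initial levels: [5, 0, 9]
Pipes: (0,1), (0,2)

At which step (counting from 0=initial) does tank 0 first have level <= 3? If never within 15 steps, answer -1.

Answer: -1

Derivation:
Step 1: flows [0->1,2->0] -> levels [5 1 8]
Step 2: flows [0->1,2->0] -> levels [5 2 7]
Step 3: flows [0->1,2->0] -> levels [5 3 6]
Step 4: flows [0->1,2->0] -> levels [5 4 5]
Step 5: flows [0->1,0=2] -> levels [4 5 5]
Step 6: flows [1->0,2->0] -> levels [6 4 4]
Step 7: flows [0->1,0->2] -> levels [4 5 5]
  -> period-2 cycle (repeats step 5); tank 0 never drops to <=3
Tank 0 never reaches <=3 within 15 steps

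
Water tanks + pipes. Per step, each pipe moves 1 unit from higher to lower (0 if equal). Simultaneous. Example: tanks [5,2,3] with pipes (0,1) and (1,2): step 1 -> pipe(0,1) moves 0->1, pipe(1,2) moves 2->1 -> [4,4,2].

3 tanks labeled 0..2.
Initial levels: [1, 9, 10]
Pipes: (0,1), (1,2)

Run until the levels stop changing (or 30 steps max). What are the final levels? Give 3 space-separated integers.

Answer: 7 6 7

Derivation:
Step 1: flows [1->0,2->1] -> levels [2 9 9]
Step 2: flows [1->0,1=2] -> levels [3 8 9]
Step 3: flows [1->0,2->1] -> levels [4 8 8]
Step 4: flows [1->0,1=2] -> levels [5 7 8]
Step 5: flows [1->0,2->1] -> levels [6 7 7]
Step 6: flows [1->0,1=2] -> levels [7 6 7]
Step 7: flows [0->1,2->1] -> levels [6 8 6]
Step 8: flows [1->0,1->2] -> levels [7 6 7]
  -> period-2 cycle: step 8 state = step 6 state; never stabilizes
  -> state at step 30: (30-6) mod 2 = 0, same as step 6 -> [7 6 7]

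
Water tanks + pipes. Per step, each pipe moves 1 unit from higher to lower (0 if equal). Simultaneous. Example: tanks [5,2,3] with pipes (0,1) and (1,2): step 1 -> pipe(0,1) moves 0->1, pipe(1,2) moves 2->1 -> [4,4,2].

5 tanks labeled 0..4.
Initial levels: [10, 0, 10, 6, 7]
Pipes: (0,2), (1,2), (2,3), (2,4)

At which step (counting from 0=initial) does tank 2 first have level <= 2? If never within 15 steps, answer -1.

Answer: -1

Derivation:
Step 1: flows [0=2,2->1,2->3,2->4] -> levels [10 1 7 7 8]
Step 2: flows [0->2,2->1,2=3,4->2] -> levels [9 2 8 7 7]
Step 3: flows [0->2,2->1,2->3,2->4] -> levels [8 3 6 8 8]
Step 4: flows [0->2,2->1,3->2,4->2] -> levels [7 4 8 7 7]
Step 5: flows [2->0,2->1,2->3,2->4] -> levels [8 5 4 8 8]
Step 6: flows [0->2,1->2,3->2,4->2] -> levels [7 4 8 7 7]
  -> period-2 cycle (repeats step 4); tank 2 never drops to <=2
Tank 2 never reaches <=2 within 15 steps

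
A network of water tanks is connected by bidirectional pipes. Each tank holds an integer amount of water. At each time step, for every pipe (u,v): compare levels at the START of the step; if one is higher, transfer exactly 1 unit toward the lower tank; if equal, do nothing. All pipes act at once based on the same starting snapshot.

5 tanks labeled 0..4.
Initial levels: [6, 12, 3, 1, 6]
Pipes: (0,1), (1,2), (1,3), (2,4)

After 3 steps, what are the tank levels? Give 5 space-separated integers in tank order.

Answer: 7 6 5 4 6

Derivation:
Step 1: flows [1->0,1->2,1->3,4->2] -> levels [7 9 5 2 5]
Step 2: flows [1->0,1->2,1->3,2=4] -> levels [8 6 6 3 5]
Step 3: flows [0->1,1=2,1->3,2->4] -> levels [7 6 5 4 6]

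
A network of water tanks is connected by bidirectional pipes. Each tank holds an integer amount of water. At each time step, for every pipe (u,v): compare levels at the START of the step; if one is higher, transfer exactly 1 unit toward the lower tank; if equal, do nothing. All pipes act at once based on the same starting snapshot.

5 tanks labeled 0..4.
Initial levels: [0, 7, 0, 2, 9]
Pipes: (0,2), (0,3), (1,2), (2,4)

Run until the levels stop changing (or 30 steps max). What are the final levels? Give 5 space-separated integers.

Step 1: flows [0=2,3->0,1->2,4->2] -> levels [1 6 2 1 8]
Step 2: flows [2->0,0=3,1->2,4->2] -> levels [2 5 3 1 7]
Step 3: flows [2->0,0->3,1->2,4->2] -> levels [2 4 4 2 6]
Step 4: flows [2->0,0=3,1=2,4->2] -> levels [3 4 4 2 5]
Step 5: flows [2->0,0->3,1=2,4->2] -> levels [3 4 4 3 4]
Step 6: flows [2->0,0=3,1=2,2=4] -> levels [4 4 3 3 4]
Step 7: flows [0->2,0->3,1->2,4->2] -> levels [2 3 6 4 3]
Step 8: flows [2->0,3->0,2->1,2->4] -> levels [4 4 3 3 4]
  -> period-2 cycle: step 8 state = step 6 state; never stabilizes
  -> state at step 30: (30-6) mod 2 = 0, same as step 6 -> [4 4 3 3 4]

Answer: 4 4 3 3 4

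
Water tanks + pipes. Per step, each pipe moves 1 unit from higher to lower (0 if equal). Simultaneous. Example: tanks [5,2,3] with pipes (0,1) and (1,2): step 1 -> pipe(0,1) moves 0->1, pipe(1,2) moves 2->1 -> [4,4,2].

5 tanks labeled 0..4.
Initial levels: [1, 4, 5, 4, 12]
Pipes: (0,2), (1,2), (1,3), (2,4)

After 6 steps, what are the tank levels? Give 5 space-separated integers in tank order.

Step 1: flows [2->0,2->1,1=3,4->2] -> levels [2 5 4 4 11]
Step 2: flows [2->0,1->2,1->3,4->2] -> levels [3 3 5 5 10]
Step 3: flows [2->0,2->1,3->1,4->2] -> levels [4 5 4 4 9]
Step 4: flows [0=2,1->2,1->3,4->2] -> levels [4 3 6 5 8]
Step 5: flows [2->0,2->1,3->1,4->2] -> levels [5 5 5 4 7]
Step 6: flows [0=2,1=2,1->3,4->2] -> levels [5 4 6 5 6]

Answer: 5 4 6 5 6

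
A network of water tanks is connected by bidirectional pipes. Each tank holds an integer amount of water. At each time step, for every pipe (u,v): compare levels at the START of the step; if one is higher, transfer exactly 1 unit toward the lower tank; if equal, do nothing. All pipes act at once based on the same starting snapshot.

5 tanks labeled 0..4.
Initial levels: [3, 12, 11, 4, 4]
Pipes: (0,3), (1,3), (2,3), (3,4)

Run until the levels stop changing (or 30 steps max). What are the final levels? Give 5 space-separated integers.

Answer: 6 6 6 10 6

Derivation:
Step 1: flows [3->0,1->3,2->3,3=4] -> levels [4 11 10 5 4]
Step 2: flows [3->0,1->3,2->3,3->4] -> levels [5 10 9 5 5]
Step 3: flows [0=3,1->3,2->3,3=4] -> levels [5 9 8 7 5]
Step 4: flows [3->0,1->3,2->3,3->4] -> levels [6 8 7 7 6]
Step 5: flows [3->0,1->3,2=3,3->4] -> levels [7 7 7 6 7]
Step 6: flows [0->3,1->3,2->3,4->3] -> levels [6 6 6 10 6]
Step 7: flows [3->0,3->1,3->2,3->4] -> levels [7 7 7 6 7]
  -> period-2 cycle: step 7 state = step 5 state; never stabilizes
  -> state at step 30: (30-5) mod 2 = 1, same as step 6 -> [6 6 6 10 6]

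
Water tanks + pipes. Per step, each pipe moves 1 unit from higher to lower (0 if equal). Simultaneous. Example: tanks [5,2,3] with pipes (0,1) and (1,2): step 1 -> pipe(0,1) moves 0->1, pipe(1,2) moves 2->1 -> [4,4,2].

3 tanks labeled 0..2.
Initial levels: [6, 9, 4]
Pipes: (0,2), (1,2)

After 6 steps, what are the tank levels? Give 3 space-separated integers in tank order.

Step 1: flows [0->2,1->2] -> levels [5 8 6]
Step 2: flows [2->0,1->2] -> levels [6 7 6]
Step 3: flows [0=2,1->2] -> levels [6 6 7]
Step 4: flows [2->0,2->1] -> levels [7 7 5]
Step 5: flows [0->2,1->2] -> levels [6 6 7]
  -> period-2 cycle: step 5 state = step 3 state
  -> state at step 6: (6-3) mod 2 = 1, same as step 4 -> [7 7 5]

Answer: 7 7 5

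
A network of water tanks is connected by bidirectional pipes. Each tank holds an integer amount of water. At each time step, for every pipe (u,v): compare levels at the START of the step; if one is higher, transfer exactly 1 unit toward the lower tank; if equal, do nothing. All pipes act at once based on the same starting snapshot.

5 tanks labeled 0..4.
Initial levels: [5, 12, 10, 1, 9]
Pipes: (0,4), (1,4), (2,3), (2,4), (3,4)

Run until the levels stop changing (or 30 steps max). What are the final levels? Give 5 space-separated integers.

Step 1: flows [4->0,1->4,2->3,2->4,4->3] -> levels [6 11 8 3 9]
Step 2: flows [4->0,1->4,2->3,4->2,4->3] -> levels [7 10 8 5 7]
Step 3: flows [0=4,1->4,2->3,2->4,4->3] -> levels [7 9 6 7 8]
Step 4: flows [4->0,1->4,3->2,4->2,4->3] -> levels [8 8 8 7 6]
Step 5: flows [0->4,1->4,2->3,2->4,3->4] -> levels [7 7 6 7 10]
Step 6: flows [4->0,4->1,3->2,4->2,4->3] -> levels [8 8 8 7 6]
  -> period-2 cycle: step 6 state = step 4 state; never stabilizes
  -> state at step 30: (30-4) mod 2 = 0, same as step 4 -> [8 8 8 7 6]

Answer: 8 8 8 7 6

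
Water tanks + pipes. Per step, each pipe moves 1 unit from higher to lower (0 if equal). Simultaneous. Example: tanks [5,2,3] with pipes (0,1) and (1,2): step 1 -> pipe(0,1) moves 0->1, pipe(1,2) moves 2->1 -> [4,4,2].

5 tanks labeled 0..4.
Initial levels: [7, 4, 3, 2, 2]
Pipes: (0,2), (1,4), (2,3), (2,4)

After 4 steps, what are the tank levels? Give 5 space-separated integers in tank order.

Step 1: flows [0->2,1->4,2->3,2->4] -> levels [6 3 2 3 4]
Step 2: flows [0->2,4->1,3->2,4->2] -> levels [5 4 5 2 2]
Step 3: flows [0=2,1->4,2->3,2->4] -> levels [5 3 3 3 4]
Step 4: flows [0->2,4->1,2=3,4->2] -> levels [4 4 5 3 2]

Answer: 4 4 5 3 2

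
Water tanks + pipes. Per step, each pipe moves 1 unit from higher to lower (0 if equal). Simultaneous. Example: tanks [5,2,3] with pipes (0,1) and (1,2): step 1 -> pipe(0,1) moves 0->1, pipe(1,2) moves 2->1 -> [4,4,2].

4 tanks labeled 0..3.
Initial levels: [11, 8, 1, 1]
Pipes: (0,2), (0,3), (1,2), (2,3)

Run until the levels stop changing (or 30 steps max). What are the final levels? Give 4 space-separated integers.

Step 1: flows [0->2,0->3,1->2,2=3] -> levels [9 7 3 2]
Step 2: flows [0->2,0->3,1->2,2->3] -> levels [7 6 4 4]
Step 3: flows [0->2,0->3,1->2,2=3] -> levels [5 5 6 5]
Step 4: flows [2->0,0=3,2->1,2->3] -> levels [6 6 3 6]
Step 5: flows [0->2,0=3,1->2,3->2] -> levels [5 5 6 5]
  -> period-2 cycle: step 5 state = step 3 state; never stabilizes
  -> state at step 30: (30-3) mod 2 = 1, same as step 4 -> [6 6 3 6]

Answer: 6 6 3 6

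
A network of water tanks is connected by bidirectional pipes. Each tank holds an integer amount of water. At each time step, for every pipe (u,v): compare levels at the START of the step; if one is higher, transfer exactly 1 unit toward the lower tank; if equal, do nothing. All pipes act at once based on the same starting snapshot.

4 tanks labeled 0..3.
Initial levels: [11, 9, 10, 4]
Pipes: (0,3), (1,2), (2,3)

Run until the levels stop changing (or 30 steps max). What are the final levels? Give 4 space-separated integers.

Answer: 9 9 8 8

Derivation:
Step 1: flows [0->3,2->1,2->3] -> levels [10 10 8 6]
Step 2: flows [0->3,1->2,2->3] -> levels [9 9 8 8]
Step 3: flows [0->3,1->2,2=3] -> levels [8 8 9 9]
Step 4: flows [3->0,2->1,2=3] -> levels [9 9 8 8]
  -> period-2 cycle: step 4 state = step 2 state; never stabilizes
  -> state at step 30: (30-2) mod 2 = 0, same as step 2 -> [9 9 8 8]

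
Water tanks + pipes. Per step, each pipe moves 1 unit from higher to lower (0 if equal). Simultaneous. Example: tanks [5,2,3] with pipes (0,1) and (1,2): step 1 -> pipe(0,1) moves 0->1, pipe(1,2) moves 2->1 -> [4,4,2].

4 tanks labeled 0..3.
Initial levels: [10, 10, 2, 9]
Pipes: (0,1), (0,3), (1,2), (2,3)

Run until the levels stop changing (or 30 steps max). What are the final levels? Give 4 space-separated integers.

Step 1: flows [0=1,0->3,1->2,3->2] -> levels [9 9 4 9]
Step 2: flows [0=1,0=3,1->2,3->2] -> levels [9 8 6 8]
Step 3: flows [0->1,0->3,1->2,3->2] -> levels [7 8 8 8]
Step 4: flows [1->0,3->0,1=2,2=3] -> levels [9 7 8 7]
Step 5: flows [0->1,0->3,2->1,2->3] -> levels [7 9 6 9]
Step 6: flows [1->0,3->0,1->2,3->2] -> levels [9 7 8 7]
  -> period-2 cycle: step 6 state = step 4 state; never stabilizes
  -> state at step 30: (30-4) mod 2 = 0, same as step 4 -> [9 7 8 7]

Answer: 9 7 8 7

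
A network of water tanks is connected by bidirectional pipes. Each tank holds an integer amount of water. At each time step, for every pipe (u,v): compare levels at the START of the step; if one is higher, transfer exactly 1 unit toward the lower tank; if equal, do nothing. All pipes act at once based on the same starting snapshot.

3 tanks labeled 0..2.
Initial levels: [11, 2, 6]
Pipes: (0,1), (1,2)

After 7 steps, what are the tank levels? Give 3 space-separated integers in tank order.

Step 1: flows [0->1,2->1] -> levels [10 4 5]
Step 2: flows [0->1,2->1] -> levels [9 6 4]
Step 3: flows [0->1,1->2] -> levels [8 6 5]
Step 4: flows [0->1,1->2] -> levels [7 6 6]
Step 5: flows [0->1,1=2] -> levels [6 7 6]
Step 6: flows [1->0,1->2] -> levels [7 5 7]
Step 7: flows [0->1,2->1] -> levels [6 7 6]

Answer: 6 7 6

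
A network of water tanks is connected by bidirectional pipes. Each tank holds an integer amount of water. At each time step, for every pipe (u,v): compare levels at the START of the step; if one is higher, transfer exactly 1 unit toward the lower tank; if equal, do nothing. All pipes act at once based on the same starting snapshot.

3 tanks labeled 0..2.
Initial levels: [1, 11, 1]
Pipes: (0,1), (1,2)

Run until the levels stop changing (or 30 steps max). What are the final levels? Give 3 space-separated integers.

Answer: 5 3 5

Derivation:
Step 1: flows [1->0,1->2] -> levels [2 9 2]
Step 2: flows [1->0,1->2] -> levels [3 7 3]
Step 3: flows [1->0,1->2] -> levels [4 5 4]
Step 4: flows [1->0,1->2] -> levels [5 3 5]
Step 5: flows [0->1,2->1] -> levels [4 5 4]
  -> period-2 cycle: step 5 state = step 3 state; never stabilizes
  -> state at step 30: (30-3) mod 2 = 1, same as step 4 -> [5 3 5]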